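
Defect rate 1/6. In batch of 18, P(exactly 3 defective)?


Binomial: P(X=3) = C(18,3)×p^3×(1-p)^15
= 816 × 1/216 × 30517578125/470184984576 = 518798828125/2115832430592

P(X=3) = 518798828125/2115832430592 ≈ 24.52%


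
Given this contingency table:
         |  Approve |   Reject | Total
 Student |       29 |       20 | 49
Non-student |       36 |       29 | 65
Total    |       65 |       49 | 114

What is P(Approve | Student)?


P(Approve | Student) = 29/(29+20) = 29/49

P(Approve|Student) = 29/49 ≈ 59.18%


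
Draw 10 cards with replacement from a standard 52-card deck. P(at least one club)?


P(not a club) = 39/52 = 3/4
P(none in 10 draws) = (3/4)^10 = 59049/1048576
P(≥1 club) = 1 - 59049/1048576 = 989527/1048576

P = 989527/1048576 ≈ 94.37%


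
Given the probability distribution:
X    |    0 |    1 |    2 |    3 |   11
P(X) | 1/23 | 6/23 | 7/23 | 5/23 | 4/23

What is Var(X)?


E[X] = 79/23
E[X²] = 563/23
Var(X) = E[X²] - (E[X])² = 563/23 - 6241/529 = 6708/529

Var(X) = 6708/529 ≈ 12.6805


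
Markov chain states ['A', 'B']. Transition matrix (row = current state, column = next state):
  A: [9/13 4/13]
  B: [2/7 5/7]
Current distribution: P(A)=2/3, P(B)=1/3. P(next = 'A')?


P(next=A) = Σᵢ P(now=i)×P(i→A)
= 2/3×9/13 + 1/3×2/7
= 6/13 + 2/21 = 152/273

P = 152/273 ≈ 0.5568


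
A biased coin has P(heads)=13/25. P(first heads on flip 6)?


Geometric: P(X=6) = (1-p)^(k-1)×p = (12/25)^5×13/25 = 3234816/244140625

P(X=6) = 3234816/244140625 ≈ 1.32%


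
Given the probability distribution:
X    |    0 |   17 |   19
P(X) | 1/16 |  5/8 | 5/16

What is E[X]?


E[X] = Σ x·P(X=x)
= (0)×(1/16) + (17)×(5/8) + (19)×(5/16)
= 265/16

E[X] = 265/16


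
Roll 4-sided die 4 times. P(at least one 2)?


P(no 2)^4 = (3/4)^4 = 81/256
P(≥1) = 1 - 81/256 = 175/256

P = 175/256 ≈ 68.36%


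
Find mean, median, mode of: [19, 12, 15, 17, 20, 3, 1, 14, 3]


Sorted: [1, 3, 3, 12, 14, 15, 17, 19, 20]
Mean = 104/9
Median = 14
Freq: {19: 1, 12: 1, 15: 1, 17: 1, 20: 1, 3: 2, 1: 1, 14: 1}
Mode: [3]

Mean=104/9, Median=14, Mode=3


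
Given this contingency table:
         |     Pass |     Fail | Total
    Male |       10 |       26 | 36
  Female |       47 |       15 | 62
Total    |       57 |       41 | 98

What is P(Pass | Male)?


P(Pass | Male) = 10/(10+26) = 10/36 = 5/18

P(Pass|Male) = 5/18 ≈ 27.78%


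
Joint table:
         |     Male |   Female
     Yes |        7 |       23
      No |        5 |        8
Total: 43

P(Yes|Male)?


P(Yes|Male) = 7/(7+5) = 7/12

P = 7/12 ≈ 58.33%


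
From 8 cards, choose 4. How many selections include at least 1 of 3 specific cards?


Complement: C(8,4) - C(5,4) = 70 - 5 = 65

65


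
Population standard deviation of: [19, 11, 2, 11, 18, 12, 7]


Mean = 80/7
  (19-80/7)²=2809/49
  (11-80/7)²=9/49
  (2-80/7)²=4356/49
  (11-80/7)²=9/49
  (18-80/7)²=2116/49
  (12-80/7)²=16/49
  (7-80/7)²=961/49
Σ(x-μ)² = 1468/7
σ² = (1468/7)/7 = 1468/49

σ = √(1468/49) ≈ 5.4735


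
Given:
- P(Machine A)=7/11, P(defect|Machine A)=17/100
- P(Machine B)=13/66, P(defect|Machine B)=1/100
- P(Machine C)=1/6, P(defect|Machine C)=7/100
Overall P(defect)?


P(B) = Σ P(B|Aᵢ)×P(Aᵢ)
  17/100×7/11 = 119/1100
  1/100×13/66 = 13/6600
  7/100×1/6 = 7/600
Sum = 67/550

P(defect) = 67/550 ≈ 12.18%


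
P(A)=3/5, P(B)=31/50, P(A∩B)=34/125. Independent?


P(A)×P(B) = 93/250
P(A∩B) = 34/125
Not equal → NOT independent

No, not independent


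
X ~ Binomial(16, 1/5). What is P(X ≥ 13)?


P(X ≥ 13) = Σ P(X=i) for i=13..16
P(X=13) = 7168/30517578125
P(X=14) = 384/30517578125
P(X=15) = 64/152587890625
P(X=16) = 1/152587890625
Sum = 1513/6103515625

P(X ≥ 13) = 1513/6103515625 ≈ 0.00%


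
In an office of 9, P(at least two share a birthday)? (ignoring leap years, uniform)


P(all different) = Π(365-i)/365 for i=0..8
= 0.905376
P(match) = 1 - 0.905376 = 0.094624

P ≈ 0.0946 ≈ 9.46%


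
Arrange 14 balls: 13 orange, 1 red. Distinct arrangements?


14!/(13!×1!) = 14

14


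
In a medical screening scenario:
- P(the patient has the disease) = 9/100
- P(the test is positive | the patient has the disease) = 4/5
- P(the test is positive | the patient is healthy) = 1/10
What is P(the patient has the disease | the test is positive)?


Using Bayes' theorem:
P(A|B) = P(B|A)·P(A) / P(B)

P(the test is positive) = 4/5 × 9/100 + 1/10 × 91/100
= 9/125 + 91/1000 = 163/1000

P(the patient has the disease|the test is positive) = (9/125) / (163/1000) = 72/163

P(the patient has the disease|the test is positive) = 72/163 ≈ 44.17%


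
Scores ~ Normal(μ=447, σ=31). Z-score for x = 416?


z = (x - μ)/σ = (416 - 447)/31 = -1.0

z = -1.0


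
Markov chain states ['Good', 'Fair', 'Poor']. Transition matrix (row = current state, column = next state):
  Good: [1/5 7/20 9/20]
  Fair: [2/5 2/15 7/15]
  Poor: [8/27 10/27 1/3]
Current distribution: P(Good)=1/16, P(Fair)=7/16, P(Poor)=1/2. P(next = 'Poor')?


P(next=Poor) = Σᵢ P(now=i)×P(i→Poor)
= 1/16×9/20 + 7/16×7/15 + 1/2×1/3
= 9/320 + 49/240 + 1/6 = 383/960

P = 383/960 ≈ 0.3990


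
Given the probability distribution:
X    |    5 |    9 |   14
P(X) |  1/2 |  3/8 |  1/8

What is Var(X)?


E[X] = 61/8
E[X²] = 539/8
Var(X) = E[X²] - (E[X])² = 539/8 - 3721/64 = 591/64

Var(X) = 591/64 ≈ 9.2344


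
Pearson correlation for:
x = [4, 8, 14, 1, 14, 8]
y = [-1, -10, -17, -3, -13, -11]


n=6, Σx=49, Σy=-55, Σxy=-595, Σx²=537, Σy²=689
r = (6×(-595) - 49×(-55))/√((6×537 - 49²)(6×689 - (-55)²))
= -875/√(821×1109) = -875/√910489 ≈ -875/954.1955 ≈ -0.9170

r ≈ -0.9170


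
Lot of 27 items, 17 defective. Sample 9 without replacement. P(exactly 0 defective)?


Hypergeometric: C(17,0)×C(10,9)/C(27,9)
= 1×10/4686825 = 2/937365

P(X=0) = 2/937365 ≈ 0.00%


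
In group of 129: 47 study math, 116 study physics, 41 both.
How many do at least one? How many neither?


|A∪B| = 47+116-41 = 122
Neither = 129-122 = 7

At least one: 122; Neither: 7


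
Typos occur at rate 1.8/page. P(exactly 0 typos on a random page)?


Poisson(λ=1.8): P(X=0) = e^(-λ)×λ^k/k!
= e^(-1.8) × 1.8^0 / 0!
≈ 0.1652988882 × 1 / 1 ≈ 0.165299

P(X=0) ≈ 0.165299 ≈ 16.53%


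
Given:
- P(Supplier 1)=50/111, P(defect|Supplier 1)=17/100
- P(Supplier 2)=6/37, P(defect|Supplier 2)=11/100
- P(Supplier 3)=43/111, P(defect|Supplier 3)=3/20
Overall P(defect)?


P(B) = Σ P(B|Aᵢ)×P(Aᵢ)
  17/100×50/111 = 17/222
  11/100×6/37 = 33/1850
  3/20×43/111 = 43/740
Sum = 1693/11100

P(defect) = 1693/11100 ≈ 15.25%


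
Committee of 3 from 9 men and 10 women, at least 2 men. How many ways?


Count by #men:
  2M,1W: C(9,2)×C(10,1)=360
  3M,0W: C(9,3)×C(10,0)=84
Total = 444

444


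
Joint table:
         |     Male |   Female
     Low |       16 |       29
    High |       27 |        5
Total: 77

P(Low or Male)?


P(Low∨Male) = P(Low) + P(Male) - P(Low∧Male)
= (45 + 43 - 16)/77 = 72/77

P = 72/77 ≈ 93.51%


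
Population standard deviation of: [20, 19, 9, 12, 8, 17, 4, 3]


Mean = 92/8 = 23/2
  (20-23/2)²=289/4
  (19-23/2)²=225/4
  (9-23/2)²=25/4
  (12-23/2)²=1/4
  (8-23/2)²=49/4
  (17-23/2)²=121/4
  (4-23/2)²=225/4
  (3-23/2)²=289/4
Σ(x-μ)² = 306
σ² = 306/8 = 153/4

σ = √(153/4) ≈ 6.1847


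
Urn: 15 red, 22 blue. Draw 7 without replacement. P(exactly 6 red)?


Hypergeometric: C(15,6)×C(22,1)/C(37,7)
= 5005×22/10295472 = 5005/467976

P(X=6) = 5005/467976 ≈ 1.07%


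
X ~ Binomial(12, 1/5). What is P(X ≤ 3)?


P(X ≤ 3) = Σ P(X=i) for i=0..3
P(X=0) = 16777216/244140625
P(X=1) = 50331648/244140625
P(X=2) = 69206016/244140625
P(X=3) = 11534336/48828125
Sum = 38797312/48828125

P(X ≤ 3) = 38797312/48828125 ≈ 79.46%


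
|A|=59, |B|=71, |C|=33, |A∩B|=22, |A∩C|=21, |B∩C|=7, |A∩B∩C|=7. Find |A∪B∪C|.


|A∪B∪C| = 59+71+33-22-21-7+7 = 120

|A∪B∪C| = 120


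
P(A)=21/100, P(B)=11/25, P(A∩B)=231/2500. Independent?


P(A)×P(B) = 231/2500
P(A∩B) = 231/2500
Equal ✓ → Independent

Yes, independent


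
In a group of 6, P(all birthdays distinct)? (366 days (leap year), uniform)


P(all different) = Π(366-i)/366 for i=0..5
= (366/366)×(365/366)×...×(361/366)
= 0.959646

P ≈ 0.9596 ≈ 95.96%


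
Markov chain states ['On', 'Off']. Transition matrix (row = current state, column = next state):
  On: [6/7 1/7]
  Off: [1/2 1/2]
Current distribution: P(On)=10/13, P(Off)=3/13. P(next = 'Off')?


P(next=Off) = Σᵢ P(now=i)×P(i→Off)
= 10/13×1/7 + 3/13×1/2
= 10/91 + 3/26 = 41/182

P = 41/182 ≈ 0.2253


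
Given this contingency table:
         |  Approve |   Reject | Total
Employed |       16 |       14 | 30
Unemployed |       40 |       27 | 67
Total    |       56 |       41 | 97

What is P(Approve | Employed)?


P(Approve | Employed) = 16/(16+14) = 16/30 = 8/15

P(Approve|Employed) = 8/15 ≈ 53.33%


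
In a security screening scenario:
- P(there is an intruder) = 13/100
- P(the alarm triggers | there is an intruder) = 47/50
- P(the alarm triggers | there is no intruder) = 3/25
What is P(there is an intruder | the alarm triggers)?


Using Bayes' theorem:
P(A|B) = P(B|A)·P(A) / P(B)

P(the alarm triggers) = 47/50 × 13/100 + 3/25 × 87/100
= 611/5000 + 261/2500 = 1133/5000

P(there is an intruder|the alarm triggers) = (611/5000) / (1133/5000) = 611/1133

P(there is an intruder|the alarm triggers) = 611/1133 ≈ 53.93%


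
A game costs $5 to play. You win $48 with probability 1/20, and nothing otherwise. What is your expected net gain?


E[gain] = (48-5)×1/20 + (-5)×19/20
= 43/20 - 19/4 = -13/5

Expected net gain = $-13/5 ≈ $-2.60


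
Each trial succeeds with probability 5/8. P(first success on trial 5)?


Geometric: P(X=5) = (1-p)^(k-1)×p = (3/8)^4×5/8 = 405/32768

P(X=5) = 405/32768 ≈ 1.24%


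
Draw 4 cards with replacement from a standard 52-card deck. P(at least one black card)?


P(not a black card) = 26/52 = 1/2
P(none in 4 draws) = (1/2)^4 = 1/16
P(≥1 black card) = 1 - 1/16 = 15/16

P = 15/16 ≈ 93.75%


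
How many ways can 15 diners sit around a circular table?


Circular arrangements of 15 distinct objects: fix one position to break rotational symmetry.
(n-1)! = 14! = 87178291200

87178291200


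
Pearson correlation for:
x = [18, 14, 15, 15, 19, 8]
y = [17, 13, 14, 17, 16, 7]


n=6, Σx=89, Σy=84, Σxy=1313, Σx²=1395, Σy²=1248
r = (6×1313 - 89×84)/√((6×1395 - 89²)(6×1248 - 84²))
= 402/√(449×432) = 402/√193968 ≈ 402/440.4180 ≈ 0.9128

r ≈ 0.9128


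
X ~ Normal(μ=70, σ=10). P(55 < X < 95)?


z₁=(55-70)/10=-1.5, z₂=(95-70)/10=2.5
P = Φ(2.5) - Φ(-1.5) = 0.993790 - 0.066807 = 0.926983 ≈ 0.9270

P(55 < X < 95) ≈ 0.9270


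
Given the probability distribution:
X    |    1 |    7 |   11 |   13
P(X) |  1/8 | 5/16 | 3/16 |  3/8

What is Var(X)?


E[X] = 37/4
E[X²] = 203/2
Var(X) = E[X²] - (E[X])² = 203/2 - 1369/16 = 255/16

Var(X) = 255/16 ≈ 15.9375


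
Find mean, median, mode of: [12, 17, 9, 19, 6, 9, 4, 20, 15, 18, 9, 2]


Sorted: [2, 4, 6, 9, 9, 9, 12, 15, 17, 18, 19, 20]
Mean = 140/12 = 35/3
Median = 21/2
Freq: {12: 1, 17: 1, 9: 3, 19: 1, 6: 1, 4: 1, 20: 1, 15: 1, 18: 1, 2: 1}
Mode: [9]

Mean=35/3, Median=21/2, Mode=9


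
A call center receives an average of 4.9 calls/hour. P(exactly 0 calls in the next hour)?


Poisson(λ=4.9): P(X=0) = e^(-λ)×λ^k/k!
= e^(-4.9) × 4.9^0 / 0!
≈ 0.007446583071 × 1 / 1 ≈ 0.007447

P(X=0) ≈ 0.007447 ≈ 0.74%


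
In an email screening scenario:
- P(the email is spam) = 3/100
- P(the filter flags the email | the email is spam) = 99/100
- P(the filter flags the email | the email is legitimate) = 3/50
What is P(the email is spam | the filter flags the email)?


Using Bayes' theorem:
P(A|B) = P(B|A)·P(A) / P(B)

P(the filter flags the email) = 99/100 × 3/100 + 3/50 × 97/100
= 297/10000 + 291/5000 = 879/10000

P(the email is spam|the filter flags the email) = (297/10000) / (879/10000) = 99/293

P(the email is spam|the filter flags the email) = 99/293 ≈ 33.79%


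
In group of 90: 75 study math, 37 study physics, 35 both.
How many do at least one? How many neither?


|A∪B| = 75+37-35 = 77
Neither = 90-77 = 13

At least one: 77; Neither: 13


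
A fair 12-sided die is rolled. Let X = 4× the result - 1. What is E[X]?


E[die] = (1+12)/2 = 13/2
E[X] = 4×13/2 - 1 = 25

E[X] = 25


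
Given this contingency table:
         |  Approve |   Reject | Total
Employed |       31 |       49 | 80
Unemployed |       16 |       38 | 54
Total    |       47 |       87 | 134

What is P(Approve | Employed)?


P(Approve | Employed) = 31/(31+49) = 31/80

P(Approve|Employed) = 31/80 ≈ 38.75%


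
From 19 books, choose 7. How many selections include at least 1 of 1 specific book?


Complement: C(19,7) - C(18,7) = 50388 - 31824 = 18564

18564


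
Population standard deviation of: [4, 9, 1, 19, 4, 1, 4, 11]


Mean = 53/8
  (4-53/8)²=441/64
  (9-53/8)²=361/64
  (1-53/8)²=2025/64
  (19-53/8)²=9801/64
  (4-53/8)²=441/64
  (1-53/8)²=2025/64
  (4-53/8)²=441/64
  (11-53/8)²=1225/64
Σ(x-μ)² = 2095/8
σ² = (2095/8)/8 = 2095/64

σ = √(2095/64) ≈ 5.7214


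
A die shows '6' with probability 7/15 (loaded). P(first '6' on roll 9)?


Geometric: P(X=9) = (1-p)^(k-1)×p = (8/15)^8×7/15 = 117440512/38443359375

P(X=9) = 117440512/38443359375 ≈ 0.31%


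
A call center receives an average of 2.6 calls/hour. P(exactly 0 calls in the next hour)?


Poisson(λ=2.6): P(X=0) = e^(-λ)×λ^k/k!
= e^(-2.6) × 2.6^0 / 0!
≈ 0.07427357821 × 1 / 1 ≈ 0.074274

P(X=0) ≈ 0.074274 ≈ 7.43%


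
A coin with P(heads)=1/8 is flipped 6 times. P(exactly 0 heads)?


Binomial: P(X=0) = C(6,0)×p^0×(1-p)^6
= 1 × 1 × 117649/262144 = 117649/262144

P(X=0) = 117649/262144 ≈ 44.88%


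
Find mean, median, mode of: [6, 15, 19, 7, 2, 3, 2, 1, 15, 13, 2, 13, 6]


Sorted: [1, 2, 2, 2, 3, 6, 6, 7, 13, 13, 15, 15, 19]
Mean = 104/13 = 8
Median = 6
Freq: {6: 2, 15: 2, 19: 1, 7: 1, 2: 3, 3: 1, 1: 1, 13: 2}
Mode: [2]

Mean=8, Median=6, Mode=2


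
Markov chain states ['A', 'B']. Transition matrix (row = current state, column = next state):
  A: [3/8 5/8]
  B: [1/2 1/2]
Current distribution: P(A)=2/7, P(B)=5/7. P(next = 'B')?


P(next=B) = Σᵢ P(now=i)×P(i→B)
= 2/7×5/8 + 5/7×1/2
= 5/28 + 5/14 = 15/28

P = 15/28 ≈ 0.5357


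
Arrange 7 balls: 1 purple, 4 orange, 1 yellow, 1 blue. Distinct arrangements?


7!/(1!×4!×1!×1!) = 210

210


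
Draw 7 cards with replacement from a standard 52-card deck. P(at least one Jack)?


P(not a Jack) = 48/52 = 12/13
P(none in 7 draws) = (12/13)^7 = 35831808/62748517
P(≥1 Jack) = 1 - 35831808/62748517 = 26916709/62748517

P = 26916709/62748517 ≈ 42.90%


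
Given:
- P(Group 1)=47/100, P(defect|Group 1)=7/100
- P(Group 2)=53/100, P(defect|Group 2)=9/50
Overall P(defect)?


P(B) = Σ P(B|Aᵢ)×P(Aᵢ)
  7/100×47/100 = 329/10000
  9/50×53/100 = 477/5000
Sum = 1283/10000

P(defect) = 1283/10000 ≈ 12.83%


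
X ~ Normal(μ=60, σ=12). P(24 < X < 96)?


z₁=(24-60)/12=-3.0, z₂=(96-60)/12=3.0
P = Φ(3.0) - Φ(-3.0) = 0.998650 - 0.001350 = 0.997300 ≈ 0.9973

P(24 < X < 96) ≈ 0.9973


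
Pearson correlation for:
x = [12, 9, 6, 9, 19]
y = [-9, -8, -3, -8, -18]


n=5, Σx=55, Σy=-46, Σxy=-612, Σx²=703, Σy²=542
r = (5×(-612) - 55×(-46))/√((5×703 - 55²)(5×542 - (-46)²))
= -530/√(490×594) = -530/√291060 ≈ -530/539.4998 ≈ -0.9824

r ≈ -0.9824


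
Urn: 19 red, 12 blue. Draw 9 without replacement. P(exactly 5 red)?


Hypergeometric: C(19,5)×C(12,4)/C(31,9)
= 11628×495/20160075 = 383724/1344005

P(X=5) = 383724/1344005 ≈ 28.55%


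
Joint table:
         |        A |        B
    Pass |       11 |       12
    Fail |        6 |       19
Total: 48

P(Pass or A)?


P(Pass∨A) = P(Pass) + P(A) - P(Pass∧A)
= (23 + 17 - 11)/48 = 29/48

P = 29/48 ≈ 60.42%


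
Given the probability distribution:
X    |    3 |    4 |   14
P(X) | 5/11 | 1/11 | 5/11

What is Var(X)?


E[X] = 89/11
E[X²] = 1041/11
Var(X) = E[X²] - (E[X])² = 1041/11 - 7921/121 = 3530/121

Var(X) = 3530/121 ≈ 29.1736


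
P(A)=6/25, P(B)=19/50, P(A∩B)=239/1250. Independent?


P(A)×P(B) = 57/625
P(A∩B) = 239/1250
Not equal → NOT independent

No, not independent


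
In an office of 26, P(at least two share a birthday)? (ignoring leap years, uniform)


P(all different) = Π(365-i)/365 for i=0..25
= 0.401759
P(match) = 1 - 0.401759 = 0.598241

P ≈ 0.5982 ≈ 59.82%


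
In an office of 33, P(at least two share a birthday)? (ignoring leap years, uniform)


P(all different) = Π(365-i)/365 for i=0..32
= 0.225028
P(match) = 1 - 0.225028 = 0.774972

P ≈ 0.7750 ≈ 77.50%


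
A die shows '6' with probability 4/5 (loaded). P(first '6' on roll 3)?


Geometric: P(X=3) = (1-p)^(k-1)×p = (1/5)^2×4/5 = 4/125

P(X=3) = 4/125 ≈ 3.20%


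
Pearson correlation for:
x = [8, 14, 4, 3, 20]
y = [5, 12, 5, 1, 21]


n=5, Σx=49, Σy=44, Σxy=651, Σx²=685, Σy²=636
r = (5×651 - 49×44)/√((5×685 - 49²)(5×636 - 44²))
= 1099/√(1024×1244) = 1099/√1273856 ≈ 1099/1128.6523 ≈ 0.9737

r ≈ 0.9737


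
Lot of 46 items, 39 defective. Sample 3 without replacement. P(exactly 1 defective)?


Hypergeometric: C(39,1)×C(7,2)/C(46,3)
= 39×21/15180 = 273/5060

P(X=1) = 273/5060 ≈ 5.40%


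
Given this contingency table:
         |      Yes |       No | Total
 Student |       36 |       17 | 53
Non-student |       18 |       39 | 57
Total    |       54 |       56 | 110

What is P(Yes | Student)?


P(Yes | Student) = 36/(36+17) = 36/53

P(Yes|Student) = 36/53 ≈ 67.92%


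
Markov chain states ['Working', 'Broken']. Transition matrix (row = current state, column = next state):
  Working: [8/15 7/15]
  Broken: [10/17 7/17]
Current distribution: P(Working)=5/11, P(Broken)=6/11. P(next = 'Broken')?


P(next=Broken) = Σᵢ P(now=i)×P(i→Broken)
= 5/11×7/15 + 6/11×7/17
= 7/33 + 42/187 = 245/561

P = 245/561 ≈ 0.4367


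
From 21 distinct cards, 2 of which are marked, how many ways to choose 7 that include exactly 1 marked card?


Choose 1 of the 2 marked cards and 6 of the other 19 cards:
C(2,1)×C(19,6) = 2×27132 = 54264

54264


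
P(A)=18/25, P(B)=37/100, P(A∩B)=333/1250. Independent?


P(A)×P(B) = 333/1250
P(A∩B) = 333/1250
Equal ✓ → Independent

Yes, independent


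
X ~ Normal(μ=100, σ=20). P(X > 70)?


z = (70-100)/20 = -1.5
P(X > 70) = 1 - P(Z ≤ -1.5) = 1 - 0.0668 = 0.9332

P(X > 70) ≈ 0.9332


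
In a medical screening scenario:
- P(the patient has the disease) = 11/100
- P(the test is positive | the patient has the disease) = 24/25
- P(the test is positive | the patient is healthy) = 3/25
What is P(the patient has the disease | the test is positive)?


Using Bayes' theorem:
P(A|B) = P(B|A)·P(A) / P(B)

P(the test is positive) = 24/25 × 11/100 + 3/25 × 89/100
= 66/625 + 267/2500 = 531/2500

P(the patient has the disease|the test is positive) = (66/625) / (531/2500) = 88/177

P(the patient has the disease|the test is positive) = 88/177 ≈ 49.72%


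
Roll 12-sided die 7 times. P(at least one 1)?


P(no 1)^7 = (11/12)^7 = 19487171/35831808
P(≥1) = 1 - 19487171/35831808 = 16344637/35831808

P = 16344637/35831808 ≈ 45.61%


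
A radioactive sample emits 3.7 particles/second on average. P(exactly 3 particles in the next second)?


Poisson(λ=3.7): P(X=3) = e^(-λ)×λ^k/k!
= e^(-3.7) × 3.7^3 / 3!
≈ 0.02472352647 × 50.653 / 6 ≈ 0.208720

P(X=3) ≈ 0.208720 ≈ 20.87%


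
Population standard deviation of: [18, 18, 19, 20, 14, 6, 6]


Mean = 101/7
  (18-101/7)²=625/49
  (18-101/7)²=625/49
  (19-101/7)²=1024/49
  (20-101/7)²=1521/49
  (14-101/7)²=9/49
  (6-101/7)²=3481/49
  (6-101/7)²=3481/49
Σ(x-μ)² = 1538/7
σ² = (1538/7)/7 = 1538/49

σ = √(1538/49) ≈ 5.6025


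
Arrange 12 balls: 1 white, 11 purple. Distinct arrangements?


12!/(1!×11!) = 12

12


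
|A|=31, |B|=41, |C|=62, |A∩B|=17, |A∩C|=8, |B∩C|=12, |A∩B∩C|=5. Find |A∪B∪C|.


|A∪B∪C| = 31+41+62-17-8-12+5 = 102

|A∪B∪C| = 102


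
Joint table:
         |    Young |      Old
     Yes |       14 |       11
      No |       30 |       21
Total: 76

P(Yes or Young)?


P(Yes∨Young) = P(Yes) + P(Young) - P(Yes∧Young)
= (25 + 44 - 14)/76 = 55/76

P = 55/76 ≈ 72.37%


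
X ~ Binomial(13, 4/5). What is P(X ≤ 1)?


P(X ≤ 1) = Σ P(X=i) for i=0..1
P(X=0) = 1/1220703125
P(X=1) = 52/1220703125
Sum = 53/1220703125

P(X ≤ 1) = 53/1220703125 ≈ 0.00%


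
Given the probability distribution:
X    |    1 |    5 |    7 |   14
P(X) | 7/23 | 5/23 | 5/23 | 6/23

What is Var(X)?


E[X] = 151/23
E[X²] = 1553/23
Var(X) = E[X²] - (E[X])² = 1553/23 - 22801/529 = 12918/529

Var(X) = 12918/529 ≈ 24.4197


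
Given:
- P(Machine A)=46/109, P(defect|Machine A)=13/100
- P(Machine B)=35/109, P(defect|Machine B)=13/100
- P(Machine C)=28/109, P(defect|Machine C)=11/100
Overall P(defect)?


P(B) = Σ P(B|Aᵢ)×P(Aᵢ)
  13/100×46/109 = 299/5450
  13/100×35/109 = 91/2180
  11/100×28/109 = 77/2725
Sum = 1361/10900

P(defect) = 1361/10900 ≈ 12.49%


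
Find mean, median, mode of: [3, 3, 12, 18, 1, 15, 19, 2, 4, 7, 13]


Sorted: [1, 2, 3, 3, 4, 7, 12, 13, 15, 18, 19]
Mean = 97/11
Median = 7
Freq: {3: 2, 12: 1, 18: 1, 1: 1, 15: 1, 19: 1, 2: 1, 4: 1, 7: 1, 13: 1}
Mode: [3]

Mean=97/11, Median=7, Mode=3


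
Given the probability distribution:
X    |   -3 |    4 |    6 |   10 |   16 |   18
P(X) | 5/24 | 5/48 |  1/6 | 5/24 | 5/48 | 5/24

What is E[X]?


E[X] = Σ x·P(X=x)
= (-3)×(5/24) + (4)×(5/48) + (6)×(1/6) + (10)×(5/24) + (16)×(5/48) + (18)×(5/24)
= 199/24

E[X] = 199/24


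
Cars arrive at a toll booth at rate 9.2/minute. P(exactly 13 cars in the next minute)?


Poisson(λ=9.2): P(X=13) = e^(-λ)×λ^k/k!
= e^(-9.2) × 9.2^13 / 13!
≈ 0.0001010394018 × 3.38253076642e+12 / 6227020800 ≈ 0.054885

P(X=13) ≈ 0.054885 ≈ 5.49%


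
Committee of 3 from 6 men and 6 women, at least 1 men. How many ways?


Count by #men:
  1M,2W: C(6,1)×C(6,2)=90
  2M,1W: C(6,2)×C(6,1)=90
  3M,0W: C(6,3)×C(6,0)=20
Total = 200

200


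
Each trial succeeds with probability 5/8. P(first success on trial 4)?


Geometric: P(X=4) = (1-p)^(k-1)×p = (3/8)^3×5/8 = 135/4096

P(X=4) = 135/4096 ≈ 3.30%


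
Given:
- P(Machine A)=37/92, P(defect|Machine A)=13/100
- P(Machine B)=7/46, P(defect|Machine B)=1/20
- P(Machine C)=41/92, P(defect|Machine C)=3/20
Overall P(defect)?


P(B) = Σ P(B|Aᵢ)×P(Aᵢ)
  13/100×37/92 = 481/9200
  1/20×7/46 = 7/920
  3/20×41/92 = 123/1840
Sum = 583/4600

P(defect) = 583/4600 ≈ 12.67%


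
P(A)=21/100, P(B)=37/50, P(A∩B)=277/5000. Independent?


P(A)×P(B) = 777/5000
P(A∩B) = 277/5000
Not equal → NOT independent

No, not independent


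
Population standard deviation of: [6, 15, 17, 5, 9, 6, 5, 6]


Mean = 69/8
  (6-69/8)²=441/64
  (15-69/8)²=2601/64
  (17-69/8)²=4489/64
  (5-69/8)²=841/64
  (9-69/8)²=9/64
  (6-69/8)²=441/64
  (5-69/8)²=841/64
  (6-69/8)²=441/64
Σ(x-μ)² = 1263/8
σ² = (1263/8)/8 = 1263/64

σ = √(1263/64) ≈ 4.4423


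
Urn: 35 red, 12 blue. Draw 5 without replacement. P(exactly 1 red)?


Hypergeometric: C(35,1)×C(12,4)/C(47,5)
= 35×495/1533939 = 525/46483

P(X=1) = 525/46483 ≈ 1.13%


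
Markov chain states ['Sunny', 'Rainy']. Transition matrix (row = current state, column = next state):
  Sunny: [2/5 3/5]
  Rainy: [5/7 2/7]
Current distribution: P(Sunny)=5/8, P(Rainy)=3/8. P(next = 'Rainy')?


P(next=Rainy) = Σᵢ P(now=i)×P(i→Rainy)
= 5/8×3/5 + 3/8×2/7
= 3/8 + 3/28 = 27/56

P = 27/56 ≈ 0.4821


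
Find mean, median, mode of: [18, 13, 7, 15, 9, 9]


Sorted: [7, 9, 9, 13, 15, 18]
Mean = 71/6
Median = 11
Freq: {18: 1, 13: 1, 7: 1, 15: 1, 9: 2}
Mode: [9]

Mean=71/6, Median=11, Mode=9


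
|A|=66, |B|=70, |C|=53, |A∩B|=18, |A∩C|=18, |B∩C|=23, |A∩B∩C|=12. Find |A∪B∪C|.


|A∪B∪C| = 66+70+53-18-18-23+12 = 142

|A∪B∪C| = 142


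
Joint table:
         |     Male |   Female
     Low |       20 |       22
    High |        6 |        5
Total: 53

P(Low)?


P(Low) = (20+22)/53 = 42/53

P(Low) = 42/53 ≈ 79.25%


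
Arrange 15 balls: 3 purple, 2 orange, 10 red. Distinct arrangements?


15!/(3!×2!×10!) = 30030

30030


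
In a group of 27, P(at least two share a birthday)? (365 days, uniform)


P(all different) = Π(365-i)/365 for i=0..26
= 0.373141
P(match) = 1 - 0.373141 = 0.626859

P ≈ 0.6269 ≈ 62.69%


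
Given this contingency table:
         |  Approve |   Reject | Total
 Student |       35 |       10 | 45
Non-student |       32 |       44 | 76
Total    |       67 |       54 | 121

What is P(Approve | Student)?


P(Approve | Student) = 35/(35+10) = 35/45 = 7/9

P(Approve|Student) = 7/9 ≈ 77.78%


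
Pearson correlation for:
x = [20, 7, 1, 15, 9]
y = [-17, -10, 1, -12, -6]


n=5, Σx=52, Σy=-44, Σxy=-643, Σx²=756, Σy²=570
r = (5×(-643) - 52×(-44))/√((5×756 - 52²)(5×570 - (-44)²))
= -927/√(1076×914) = -927/√983464 ≈ -927/991.6975 ≈ -0.9348

r ≈ -0.9348


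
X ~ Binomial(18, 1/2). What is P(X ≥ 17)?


P(X ≥ 17) = Σ P(X=i) for i=17..18
P(X=17) = 9/131072
P(X=18) = 1/262144
Sum = 19/262144

P(X ≥ 17) = 19/262144 ≈ 0.01%


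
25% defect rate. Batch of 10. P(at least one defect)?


P(all good) = (3/4)^10 = 59049/1048576
P(≥1 defect) = 989527/1048576

P = 989527/1048576 ≈ 94.37%


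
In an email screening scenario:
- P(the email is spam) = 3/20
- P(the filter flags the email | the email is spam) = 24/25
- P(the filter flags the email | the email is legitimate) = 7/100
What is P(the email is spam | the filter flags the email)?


Using Bayes' theorem:
P(A|B) = P(B|A)·P(A) / P(B)

P(the filter flags the email) = 24/25 × 3/20 + 7/100 × 17/20
= 18/125 + 119/2000 = 407/2000

P(the email is spam|the filter flags the email) = (18/125) / (407/2000) = 288/407

P(the email is spam|the filter flags the email) = 288/407 ≈ 70.76%


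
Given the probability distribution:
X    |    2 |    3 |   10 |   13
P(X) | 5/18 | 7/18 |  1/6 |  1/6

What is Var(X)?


E[X] = 50/9
E[X²] = 445/9
Var(X) = E[X²] - (E[X])² = 445/9 - 2500/81 = 1505/81

Var(X) = 1505/81 ≈ 18.5802


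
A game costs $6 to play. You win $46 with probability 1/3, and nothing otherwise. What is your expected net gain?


E[gain] = (46-6)×1/3 + (-6)×2/3
= 40/3 - 4 = 28/3

Expected net gain = $28/3 ≈ $9.33


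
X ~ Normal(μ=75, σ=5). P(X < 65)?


z = (65-75)/5 = -2.0
P(Z < -2.0) = 0.0228

P(X < 65) ≈ 0.0228


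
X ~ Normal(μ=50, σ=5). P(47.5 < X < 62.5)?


z₁=(47.5-50)/5=-0.5, z₂=(62.5-50)/5=2.5
P = Φ(2.5) - Φ(-0.5) = 0.993790 - 0.308538 = 0.685252 ≈ 0.6853

P(47.5 < X < 62.5) ≈ 0.6853


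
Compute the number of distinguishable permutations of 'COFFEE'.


Letters: 6, freq: {'C': 1, 'O': 1, 'F': 2, 'E': 2}
6!/(1!×1!×2!×2!) = 720/4 = 180

180


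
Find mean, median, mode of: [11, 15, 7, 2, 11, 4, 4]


Sorted: [2, 4, 4, 7, 11, 11, 15]
Mean = 54/7
Median = 7
Freq: {11: 2, 15: 1, 7: 1, 2: 1, 4: 2}
Mode: [4, 11]

Mean=54/7, Median=7, Mode=[4, 11]


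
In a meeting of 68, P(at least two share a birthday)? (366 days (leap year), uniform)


P(all different) = Π(366-i)/366 for i=0..67
= 0.001299
P(match) = 1 - 0.001299 = 0.998701

P ≈ 0.9987 ≈ 99.87%


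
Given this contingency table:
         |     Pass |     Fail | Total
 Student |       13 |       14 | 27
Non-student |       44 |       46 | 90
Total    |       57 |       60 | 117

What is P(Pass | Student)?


P(Pass | Student) = 13/(13+14) = 13/27

P(Pass|Student) = 13/27 ≈ 48.15%


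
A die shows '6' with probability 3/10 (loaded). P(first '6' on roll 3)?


Geometric: P(X=3) = (1-p)^(k-1)×p = (7/10)^2×3/10 = 147/1000

P(X=3) = 147/1000 ≈ 14.70%


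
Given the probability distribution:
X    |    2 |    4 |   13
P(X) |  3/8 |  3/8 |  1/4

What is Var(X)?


E[X] = 11/2
E[X²] = 199/4
Var(X) = E[X²] - (E[X])² = 199/4 - 121/4 = 39/2

Var(X) = 39/2 ≈ 19.5000


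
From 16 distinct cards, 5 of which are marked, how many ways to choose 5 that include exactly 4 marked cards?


Choose 4 of the 5 marked cards and 1 of the other 11 cards:
C(5,4)×C(11,1) = 5×11 = 55

55


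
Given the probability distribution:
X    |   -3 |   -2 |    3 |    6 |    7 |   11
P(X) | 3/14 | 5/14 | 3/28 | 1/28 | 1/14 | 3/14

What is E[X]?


E[X] = Σ x·P(X=x)
= (-3)×(3/14) + (-2)×(5/14) + (3)×(3/28) + (6)×(1/28) + (7)×(1/14) + (11)×(3/14)
= 57/28

E[X] = 57/28


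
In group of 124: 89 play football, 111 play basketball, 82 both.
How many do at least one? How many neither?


|A∪B| = 89+111-82 = 118
Neither = 124-118 = 6

At least one: 118; Neither: 6


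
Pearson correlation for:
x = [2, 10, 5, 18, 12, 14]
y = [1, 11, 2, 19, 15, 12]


n=6, Σx=61, Σy=60, Σxy=812, Σx²=793, Σy²=856
r = (6×812 - 61×60)/√((6×793 - 61²)(6×856 - 60²))
= 1212/√(1037×1536) = 1212/√1592832 ≈ 1212/1262.0745 ≈ 0.9603

r ≈ 0.9603


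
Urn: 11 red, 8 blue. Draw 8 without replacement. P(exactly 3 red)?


Hypergeometric: C(11,3)×C(8,5)/C(19,8)
= 165×56/75582 = 1540/12597

P(X=3) = 1540/12597 ≈ 12.23%


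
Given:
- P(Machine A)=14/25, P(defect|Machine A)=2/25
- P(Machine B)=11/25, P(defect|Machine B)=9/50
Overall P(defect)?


P(B) = Σ P(B|Aᵢ)×P(Aᵢ)
  2/25×14/25 = 28/625
  9/50×11/25 = 99/1250
Sum = 31/250

P(defect) = 31/250 ≈ 12.40%


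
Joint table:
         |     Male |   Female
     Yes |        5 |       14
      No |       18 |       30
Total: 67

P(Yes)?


P(Yes) = (5+14)/67 = 19/67

P(Yes) = 19/67 ≈ 28.36%


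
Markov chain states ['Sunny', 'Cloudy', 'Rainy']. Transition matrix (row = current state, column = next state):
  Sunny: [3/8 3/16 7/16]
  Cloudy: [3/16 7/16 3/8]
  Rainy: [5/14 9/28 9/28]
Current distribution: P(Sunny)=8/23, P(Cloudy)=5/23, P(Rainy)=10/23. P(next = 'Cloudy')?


P(next=Cloudy) = Σᵢ P(now=i)×P(i→Cloudy)
= 8/23×3/16 + 5/23×7/16 + 10/23×9/28
= 3/46 + 35/368 + 45/322 = 773/2576

P = 773/2576 ≈ 0.3001


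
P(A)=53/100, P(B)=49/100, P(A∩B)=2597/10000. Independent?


P(A)×P(B) = 2597/10000
P(A∩B) = 2597/10000
Equal ✓ → Independent

Yes, independent


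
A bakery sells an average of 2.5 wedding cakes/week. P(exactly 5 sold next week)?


Poisson(λ=2.5): P(X=5) = e^(-λ)×λ^k/k!
= e^(-2.5) × 2.5^5 / 5!
≈ 0.08208499862 × 97.65625 / 120 ≈ 0.066801

P(X=5) ≈ 0.066801 ≈ 6.68%


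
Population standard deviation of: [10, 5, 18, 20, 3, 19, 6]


Mean = 81/7
  (10-81/7)²=121/49
  (5-81/7)²=2116/49
  (18-81/7)²=2025/49
  (20-81/7)²=3481/49
  (3-81/7)²=3600/49
  (19-81/7)²=2704/49
  (6-81/7)²=1521/49
Σ(x-μ)² = 2224/7
σ² = (2224/7)/7 = 2224/49

σ = √(2224/49) ≈ 6.7370


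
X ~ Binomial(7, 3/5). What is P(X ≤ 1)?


P(X ≤ 1) = Σ P(X=i) for i=0..1
P(X=0) = 128/78125
P(X=1) = 1344/78125
Sum = 1472/78125

P(X ≤ 1) = 1472/78125 ≈ 1.88%


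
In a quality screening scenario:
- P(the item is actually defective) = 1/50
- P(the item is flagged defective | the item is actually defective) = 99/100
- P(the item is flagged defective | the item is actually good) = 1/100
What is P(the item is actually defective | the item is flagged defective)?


Using Bayes' theorem:
P(A|B) = P(B|A)·P(A) / P(B)

P(the item is flagged defective) = 99/100 × 1/50 + 1/100 × 49/50
= 99/5000 + 49/5000 = 37/1250

P(the item is actually defective|the item is flagged defective) = (99/5000) / (37/1250) = 99/148

P(the item is actually defective|the item is flagged defective) = 99/148 ≈ 66.89%


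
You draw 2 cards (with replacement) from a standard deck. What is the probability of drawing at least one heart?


P(not a heart) = 39/52 = 3/4
P(none in 2 draws) = (3/4)^2 = 9/16
P(≥1 heart) = 1 - 9/16 = 7/16

P = 7/16 ≈ 43.75%


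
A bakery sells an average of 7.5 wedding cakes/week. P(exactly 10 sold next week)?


Poisson(λ=7.5): P(X=10) = e^(-λ)×λ^k/k!
= e^(-7.5) × 7.5^10 / 10!
≈ 0.0005530843701 × 563135147.095 / 3628800 ≈ 0.085830

P(X=10) ≈ 0.085830 ≈ 8.58%


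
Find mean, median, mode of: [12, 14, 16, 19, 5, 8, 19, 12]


Sorted: [5, 8, 12, 12, 14, 16, 19, 19]
Mean = 105/8
Median = 13
Freq: {12: 2, 14: 1, 16: 1, 19: 2, 5: 1, 8: 1}
Mode: [12, 19]

Mean=105/8, Median=13, Mode=[12, 19]


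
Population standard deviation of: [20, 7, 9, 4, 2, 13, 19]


Mean = 74/7
  (20-74/7)²=4356/49
  (7-74/7)²=625/49
  (9-74/7)²=121/49
  (4-74/7)²=2116/49
  (2-74/7)²=3600/49
  (13-74/7)²=289/49
  (19-74/7)²=3481/49
Σ(x-μ)² = 2084/7
σ² = (2084/7)/7 = 2084/49

σ = √(2084/49) ≈ 6.5215


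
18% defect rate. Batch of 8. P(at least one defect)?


P(all good) = (41/50)^8 = 7984925229121/39062500000000
P(≥1 defect) = 31077574770879/39062500000000

P = 31077574770879/39062500000000 ≈ 79.56%


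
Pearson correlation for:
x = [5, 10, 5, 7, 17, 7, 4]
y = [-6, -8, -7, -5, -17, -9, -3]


n=7, Σx=55, Σy=-55, Σxy=-544, Σx²=553, Σy²=553
r = (7×(-544) - 55×(-55))/√((7×553 - 55²)(7×553 - (-55)²))
= -783/√(846×846) = -783/√715716 ≈ -783/846.0000 ≈ -0.9255

r ≈ -0.9255


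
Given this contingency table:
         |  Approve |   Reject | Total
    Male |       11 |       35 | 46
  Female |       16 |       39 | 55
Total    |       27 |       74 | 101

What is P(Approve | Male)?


P(Approve | Male) = 11/(11+35) = 11/46

P(Approve|Male) = 11/46 ≈ 23.91%


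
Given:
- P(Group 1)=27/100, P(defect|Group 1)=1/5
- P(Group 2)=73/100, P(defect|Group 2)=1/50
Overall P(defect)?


P(B) = Σ P(B|Aᵢ)×P(Aᵢ)
  1/5×27/100 = 27/500
  1/50×73/100 = 73/5000
Sum = 343/5000

P(defect) = 343/5000 ≈ 6.86%


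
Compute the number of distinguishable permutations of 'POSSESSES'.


Letters: 9, freq: {'P': 1, 'O': 1, 'S': 5, 'E': 2}
9!/(1!×1!×5!×2!) = 362880/240 = 1512

1512


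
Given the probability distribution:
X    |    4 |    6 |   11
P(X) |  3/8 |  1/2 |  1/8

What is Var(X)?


E[X] = 47/8
E[X²] = 313/8
Var(X) = E[X²] - (E[X])² = 313/8 - 2209/64 = 295/64

Var(X) = 295/64 ≈ 4.6094


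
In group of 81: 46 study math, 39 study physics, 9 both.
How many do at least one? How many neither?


|A∪B| = 46+39-9 = 76
Neither = 81-76 = 5

At least one: 76; Neither: 5


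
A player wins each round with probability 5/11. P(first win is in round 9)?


Geometric: P(X=9) = (1-p)^(k-1)×p = (6/11)^8×5/11 = 8398080/2357947691

P(X=9) = 8398080/2357947691 ≈ 0.36%


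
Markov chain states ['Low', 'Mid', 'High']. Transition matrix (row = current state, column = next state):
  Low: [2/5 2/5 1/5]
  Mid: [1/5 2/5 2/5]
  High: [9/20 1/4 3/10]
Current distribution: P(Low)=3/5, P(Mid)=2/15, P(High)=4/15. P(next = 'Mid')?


P(next=Mid) = Σᵢ P(now=i)×P(i→Mid)
= 3/5×2/5 + 2/15×2/5 + 4/15×1/4
= 6/25 + 4/75 + 1/15 = 9/25

P = 9/25 ≈ 0.3600


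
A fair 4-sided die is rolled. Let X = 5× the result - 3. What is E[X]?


E[die] = (1+4)/2 = 5/2
E[X] = 5×5/2 - 3 = 19/2

E[X] = 19/2


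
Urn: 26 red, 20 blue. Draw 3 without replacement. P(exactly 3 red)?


Hypergeometric: C(26,3)×C(20,0)/C(46,3)
= 2600×1/15180 = 130/759

P(X=3) = 130/759 ≈ 17.13%


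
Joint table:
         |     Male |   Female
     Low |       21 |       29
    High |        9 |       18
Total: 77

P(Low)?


P(Low) = (21+29)/77 = 50/77

P(Low) = 50/77 ≈ 64.94%


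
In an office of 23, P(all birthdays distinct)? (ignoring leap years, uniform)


P(all different) = Π(365-i)/365 for i=0..22
= (365/365)×(364/365)×...×(343/365)
= 0.492703

P ≈ 0.4927 ≈ 49.27%


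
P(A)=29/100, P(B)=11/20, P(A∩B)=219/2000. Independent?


P(A)×P(B) = 319/2000
P(A∩B) = 219/2000
Not equal → NOT independent

No, not independent


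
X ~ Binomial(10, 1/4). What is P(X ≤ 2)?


P(X ≤ 2) = Σ P(X=i) for i=0..2
P(X=0) = 59049/1048576
P(X=1) = 98415/524288
P(X=2) = 295245/1048576
Sum = 137781/262144

P(X ≤ 2) = 137781/262144 ≈ 52.56%


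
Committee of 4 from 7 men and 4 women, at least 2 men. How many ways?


Count by #men:
  2M,2W: C(7,2)×C(4,2)=126
  3M,1W: C(7,3)×C(4,1)=140
  4M,0W: C(7,4)×C(4,0)=35
Total = 301

301


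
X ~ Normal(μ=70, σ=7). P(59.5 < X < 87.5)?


z₁=(59.5-70)/7=-1.5, z₂=(87.5-70)/7=2.5
P = Φ(2.5) - Φ(-1.5) = 0.993790 - 0.066807 = 0.926983 ≈ 0.9270

P(59.5 < X < 87.5) ≈ 0.9270


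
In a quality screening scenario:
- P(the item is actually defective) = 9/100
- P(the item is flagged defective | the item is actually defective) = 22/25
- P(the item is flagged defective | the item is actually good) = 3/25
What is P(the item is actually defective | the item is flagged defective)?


Using Bayes' theorem:
P(A|B) = P(B|A)·P(A) / P(B)

P(the item is flagged defective) = 22/25 × 9/100 + 3/25 × 91/100
= 99/1250 + 273/2500 = 471/2500

P(the item is actually defective|the item is flagged defective) = (99/1250) / (471/2500) = 66/157

P(the item is actually defective|the item is flagged defective) = 66/157 ≈ 42.04%


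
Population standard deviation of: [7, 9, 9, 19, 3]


Mean = 47/5
  (7-47/5)²=144/25
  (9-47/5)²=4/25
  (9-47/5)²=4/25
  (19-47/5)²=2304/25
  (3-47/5)²=1024/25
Σ(x-μ)² = 696/5
σ² = (696/5)/5 = 696/25

σ = √(696/25) ≈ 5.2764


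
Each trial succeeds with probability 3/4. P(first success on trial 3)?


Geometric: P(X=3) = (1-p)^(k-1)×p = (1/4)^2×3/4 = 3/64

P(X=3) = 3/64 ≈ 4.69%


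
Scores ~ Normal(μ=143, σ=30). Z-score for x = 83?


z = (x - μ)/σ = (83 - 143)/30 = -2.0

z = -2.0


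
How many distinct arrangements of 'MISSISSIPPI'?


Letters: 11, freq: {'M': 1, 'I': 4, 'S': 4, 'P': 2}
11!/(1!×4!×4!×2!) = 39916800/1152 = 34650

34650


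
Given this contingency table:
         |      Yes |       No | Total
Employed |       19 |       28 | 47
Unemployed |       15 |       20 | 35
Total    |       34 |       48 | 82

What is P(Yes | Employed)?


P(Yes | Employed) = 19/(19+28) = 19/47

P(Yes|Employed) = 19/47 ≈ 40.43%


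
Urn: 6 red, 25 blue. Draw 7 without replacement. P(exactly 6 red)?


Hypergeometric: C(6,6)×C(25,1)/C(31,7)
= 1×25/2629575 = 1/105183

P(X=6) = 1/105183 ≈ 0.00%


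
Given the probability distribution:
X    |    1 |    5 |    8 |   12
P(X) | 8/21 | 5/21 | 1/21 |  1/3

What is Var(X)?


E[X] = 125/21
E[X²] = 1205/21
Var(X) = E[X²] - (E[X])² = 1205/21 - 15625/441 = 9680/441

Var(X) = 9680/441 ≈ 21.9501


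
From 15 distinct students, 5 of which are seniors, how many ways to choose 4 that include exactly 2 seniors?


Choose 2 of the 5 seniors and 2 of the other 10 students:
C(5,2)×C(10,2) = 10×45 = 450

450


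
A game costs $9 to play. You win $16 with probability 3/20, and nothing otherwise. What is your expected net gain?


E[gain] = (16-9)×3/20 + (-9)×17/20
= 21/20 - 153/20 = -33/5

Expected net gain = $-33/5 ≈ $-6.60


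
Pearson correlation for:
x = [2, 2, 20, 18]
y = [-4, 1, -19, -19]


n=4, Σx=42, Σy=-41, Σxy=-728, Σx²=732, Σy²=739
r = (4×(-728) - 42×(-41))/√((4×732 - 42²)(4×739 - (-41)²))
= -1190/√(1164×1275) = -1190/√1484100 ≈ -1190/1218.2364 ≈ -0.9768

r ≈ -0.9768


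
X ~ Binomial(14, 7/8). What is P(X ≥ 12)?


P(X ≥ 12) = Σ P(X=i) for i=12..14
P(X=12) = 1259557135291/4398046511104
P(X=13) = 678223072849/2199023255552
P(X=14) = 678223072849/4398046511104
Sum = 1647113176919/2199023255552

P(X ≥ 12) = 1647113176919/2199023255552 ≈ 74.90%
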